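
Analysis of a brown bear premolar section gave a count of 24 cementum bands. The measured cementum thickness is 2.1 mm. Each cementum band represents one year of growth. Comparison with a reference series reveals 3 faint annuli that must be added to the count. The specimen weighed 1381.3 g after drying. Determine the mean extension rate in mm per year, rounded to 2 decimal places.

Correcting the raw count gives 24 + 3 = 27 true cementum bands.
Mean rate = 2.1 mm / 27 years ≈ 0.08 mm per year.

0.08 mm per year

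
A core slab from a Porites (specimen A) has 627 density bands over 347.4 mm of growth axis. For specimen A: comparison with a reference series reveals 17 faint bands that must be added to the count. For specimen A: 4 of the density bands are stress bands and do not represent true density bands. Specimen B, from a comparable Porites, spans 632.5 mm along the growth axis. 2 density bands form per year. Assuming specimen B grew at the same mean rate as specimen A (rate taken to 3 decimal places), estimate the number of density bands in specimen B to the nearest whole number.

1165 density bands

Specimen A: adjusted count: 627 − 4 + 17 = 640 density bands.
Specimen A: with 2 density bands per year, 640 / 2 = 320 years.
A: 347.4 mm over 320 years gives 347.4 / 320 ≈ 1.086 mm/year.
B spans 632.5 / 1.086 = 582.41 years; at 2 density bands per year that is 582.41 × 2 ≈ 1165 density bands.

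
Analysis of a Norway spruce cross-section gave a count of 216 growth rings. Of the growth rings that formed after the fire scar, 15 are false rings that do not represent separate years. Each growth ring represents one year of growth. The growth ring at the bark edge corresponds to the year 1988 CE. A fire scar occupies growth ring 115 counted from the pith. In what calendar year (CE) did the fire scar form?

Between growth ring 115 and the bark edge there are 216 − 115 = 101 growth rings.
Excluding 15 false growth rings: 101 − 15 = 86.
The growth ring at the bark edge is 1988 CE, so the fire scar dates to 1988 − 86 = 1902 CE.

1902 CE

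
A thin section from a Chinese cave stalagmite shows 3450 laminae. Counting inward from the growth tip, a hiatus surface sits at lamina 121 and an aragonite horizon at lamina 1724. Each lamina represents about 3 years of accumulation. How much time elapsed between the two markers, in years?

4809 years

1724 − 121 = 1603 laminae lie between the two events.
1603 laminae at 3 years each span 1603 × 3 = 4809 years.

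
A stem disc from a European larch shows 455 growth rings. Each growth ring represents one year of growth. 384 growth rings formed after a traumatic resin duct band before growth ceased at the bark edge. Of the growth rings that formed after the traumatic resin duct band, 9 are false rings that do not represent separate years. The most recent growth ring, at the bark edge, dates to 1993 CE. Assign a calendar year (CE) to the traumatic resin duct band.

There are 384 growth rings younger than the traumatic resin duct band.
384 − 9 false = 375 true growth rings after the traumatic resin duct band.
1993 − 375 = 1618 CE.

1618 CE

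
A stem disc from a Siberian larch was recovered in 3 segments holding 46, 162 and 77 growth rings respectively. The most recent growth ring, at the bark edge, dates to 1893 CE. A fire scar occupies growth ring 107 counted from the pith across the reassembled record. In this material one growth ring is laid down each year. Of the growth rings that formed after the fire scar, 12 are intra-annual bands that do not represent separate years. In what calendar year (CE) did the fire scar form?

1727 CE

Total growth rings = 46 + 162 + 77 = 285.
The fire scar sits at growth ring 107 from the pith, so 285 − 107 = 178 growth rings formed after it.
178 − 12 false = 166 true growth rings after the fire scar.
The growth ring at the bark edge is 1893 CE, so the fire scar dates to 1893 − 166 = 1727 CE.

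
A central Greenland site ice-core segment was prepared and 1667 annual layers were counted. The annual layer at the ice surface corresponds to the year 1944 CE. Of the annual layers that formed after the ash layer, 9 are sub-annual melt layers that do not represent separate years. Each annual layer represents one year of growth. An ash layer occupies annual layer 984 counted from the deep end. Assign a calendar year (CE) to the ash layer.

1270 CE

1667 − 984 = 683 annual layers lie beyond the ash layer toward the ice surface.
683 − 9 false = 674 true annual layers after the ash layer.
The annual layer at the ice surface is 1944 CE, so the ash layer dates to 1944 − 674 = 1270 CE.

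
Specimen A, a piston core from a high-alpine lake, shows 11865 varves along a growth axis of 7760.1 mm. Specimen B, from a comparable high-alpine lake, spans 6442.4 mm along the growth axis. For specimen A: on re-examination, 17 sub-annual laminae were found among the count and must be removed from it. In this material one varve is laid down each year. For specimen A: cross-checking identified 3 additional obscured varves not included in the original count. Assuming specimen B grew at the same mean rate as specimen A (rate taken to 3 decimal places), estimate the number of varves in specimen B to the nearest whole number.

9836 varves

Specimen A: after corrections the count is 11865 − 17 + 3 = 11851 varves.
A: Mean rate = 7760.1 mm / 11851 years ≈ 0.655 mm/year.
B spans 6442.4 / 0.655 = 9835.73 years ≈ 9836 varves.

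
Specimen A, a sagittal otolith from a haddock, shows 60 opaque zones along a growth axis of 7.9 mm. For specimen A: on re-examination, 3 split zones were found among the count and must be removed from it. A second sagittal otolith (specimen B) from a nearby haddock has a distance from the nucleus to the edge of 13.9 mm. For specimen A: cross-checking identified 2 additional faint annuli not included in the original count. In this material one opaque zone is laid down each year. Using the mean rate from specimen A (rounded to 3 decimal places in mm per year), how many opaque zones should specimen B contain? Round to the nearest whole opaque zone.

104 opaque zones

Specimen A: correcting the raw count gives 60 − 3 + 2 = 59 true opaque zones.
A: Extension rate ≈ 7.9 / 59 = 0.134 mm/year.
B spans 13.9 / 0.134 = 103.73 years ≈ 104 opaque zones.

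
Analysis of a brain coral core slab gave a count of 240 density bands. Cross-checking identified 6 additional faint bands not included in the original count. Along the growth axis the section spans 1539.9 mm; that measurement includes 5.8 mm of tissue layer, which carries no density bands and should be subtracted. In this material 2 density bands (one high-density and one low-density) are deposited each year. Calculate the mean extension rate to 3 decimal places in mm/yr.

12.472 mm/yr

Adjusted count: 240 + 6 = 246 density bands.
Dividing by 2 density bands per year: 246 / 2 = 123 years.
The growth record spans 1539.9 − 5.8 = 1534.1 mm.
Mean rate = 1534.1 mm / 123 years ≈ 12.472 mm/yr.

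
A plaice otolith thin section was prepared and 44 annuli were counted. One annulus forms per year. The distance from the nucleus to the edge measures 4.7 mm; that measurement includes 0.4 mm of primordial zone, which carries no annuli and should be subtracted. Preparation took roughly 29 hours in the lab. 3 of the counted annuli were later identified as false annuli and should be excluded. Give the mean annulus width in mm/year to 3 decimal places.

Correcting the raw count gives 44 − 3 = 41 true annuli.
Removing the 0.4 mm offcut leaves 4.7 − 0.4 = 4.3 mm.
Mean rate = 4.3 mm / 41 years ≈ 0.105 mm/year.

0.105 mm/year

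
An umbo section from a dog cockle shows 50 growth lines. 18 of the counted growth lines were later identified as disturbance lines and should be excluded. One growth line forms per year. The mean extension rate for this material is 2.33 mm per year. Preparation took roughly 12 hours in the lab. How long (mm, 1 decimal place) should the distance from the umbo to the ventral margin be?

74.6 mm

Correcting the raw count gives 50 − 18 = 32 true growth lines.
Length ≈ 2.33 × 32 = 74.6 mm.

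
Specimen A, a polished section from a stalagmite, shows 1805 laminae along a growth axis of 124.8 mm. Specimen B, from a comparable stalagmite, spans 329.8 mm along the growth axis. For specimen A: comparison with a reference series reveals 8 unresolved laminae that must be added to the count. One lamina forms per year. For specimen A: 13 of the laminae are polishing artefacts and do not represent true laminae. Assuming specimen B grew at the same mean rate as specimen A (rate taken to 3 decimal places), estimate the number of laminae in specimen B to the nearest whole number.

4780 laminae

Specimen A: correcting the raw count gives 1805 − 13 + 8 = 1800 true laminae.
A: Extension rate ≈ 124.8 / 1800 = 0.069 mm per year.
For B, 329.8 / 0.069 = 4779.71 years ≈ 4780 laminae.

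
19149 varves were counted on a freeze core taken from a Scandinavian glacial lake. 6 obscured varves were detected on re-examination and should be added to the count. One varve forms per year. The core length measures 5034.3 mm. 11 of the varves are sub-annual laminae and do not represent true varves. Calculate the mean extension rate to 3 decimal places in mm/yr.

Adjusted count: 19149 − 11 + 6 = 19144 varves.
Mean rate = 5034.3 mm / 19144 years ≈ 0.263 mm/yr.

0.263 mm/yr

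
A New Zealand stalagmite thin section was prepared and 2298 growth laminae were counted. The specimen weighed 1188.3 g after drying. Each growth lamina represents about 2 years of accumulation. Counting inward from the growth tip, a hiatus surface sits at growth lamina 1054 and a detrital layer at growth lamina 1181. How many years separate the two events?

The two markers are separated by 1181 − 1054 = 127 growth laminae.
Multiplying by 2 years per growth lamina: 127 × 2 = 254 years.

254 years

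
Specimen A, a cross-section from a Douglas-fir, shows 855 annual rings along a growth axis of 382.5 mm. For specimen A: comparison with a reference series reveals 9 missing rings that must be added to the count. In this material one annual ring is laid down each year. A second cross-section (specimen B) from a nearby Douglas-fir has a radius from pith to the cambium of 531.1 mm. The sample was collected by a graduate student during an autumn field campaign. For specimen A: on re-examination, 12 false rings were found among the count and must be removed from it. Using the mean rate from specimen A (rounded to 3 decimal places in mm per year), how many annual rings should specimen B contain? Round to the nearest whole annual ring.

Specimen A: adjusted count: 855 − 12 + 9 = 852 annual rings.
A: 382.5 mm over 852 years gives 382.5 / 852 ≈ 0.449 mm/year.
For B, 531.1 / 0.449 = 1182.85 years ≈ 1183 annual rings.

1183 annual rings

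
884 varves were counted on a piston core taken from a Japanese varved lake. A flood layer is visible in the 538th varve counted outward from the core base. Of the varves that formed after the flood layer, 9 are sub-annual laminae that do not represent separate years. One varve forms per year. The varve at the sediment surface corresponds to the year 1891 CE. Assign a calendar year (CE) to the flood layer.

Between varve 538 and the sediment surface there are 884 − 538 = 346 varves.
Excluding 9 false varves: 346 − 9 = 337.
The varve at the sediment surface is 1891 CE, so the flood layer dates to 1891 − 337 = 1554 CE.

1554 CE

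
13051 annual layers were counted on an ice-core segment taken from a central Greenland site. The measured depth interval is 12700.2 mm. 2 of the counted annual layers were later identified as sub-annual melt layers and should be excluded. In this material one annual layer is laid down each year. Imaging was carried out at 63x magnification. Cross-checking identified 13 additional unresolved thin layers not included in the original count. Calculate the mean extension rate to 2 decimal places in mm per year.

After corrections the count is 13051 − 2 + 13 = 13062 annual layers.
Mean rate = 12700.2 mm / 13062 years ≈ 0.97 mm per year.

0.97 mm per year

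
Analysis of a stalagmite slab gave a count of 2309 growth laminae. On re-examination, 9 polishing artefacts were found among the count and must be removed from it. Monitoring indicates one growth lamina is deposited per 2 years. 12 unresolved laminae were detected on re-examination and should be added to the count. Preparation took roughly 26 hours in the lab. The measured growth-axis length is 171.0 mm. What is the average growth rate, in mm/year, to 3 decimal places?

Adjusted count: 2309 − 9 + 12 = 2312 growth laminae.
Multiplying by 2 years per growth lamina: 2312 × 2 = 4624 years.
Mean rate = 171.0 mm / 4624 years ≈ 0.037 mm/year.

0.037 mm/year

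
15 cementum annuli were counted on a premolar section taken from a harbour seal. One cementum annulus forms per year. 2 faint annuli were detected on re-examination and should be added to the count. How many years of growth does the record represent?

True cementum annulus count = 15 + 2 = 17.
One cementum annulus per year makes the duration 17 years.

17 yr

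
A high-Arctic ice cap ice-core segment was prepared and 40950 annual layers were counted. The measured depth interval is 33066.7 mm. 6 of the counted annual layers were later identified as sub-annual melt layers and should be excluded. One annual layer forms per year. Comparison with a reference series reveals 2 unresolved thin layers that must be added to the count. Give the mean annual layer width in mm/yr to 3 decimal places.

0.808 mm/yr

After corrections the count is 40950 − 6 + 2 = 40946 annual layers.
Extension rate ≈ 33066.7 / 40946 = 0.808 mm/yr.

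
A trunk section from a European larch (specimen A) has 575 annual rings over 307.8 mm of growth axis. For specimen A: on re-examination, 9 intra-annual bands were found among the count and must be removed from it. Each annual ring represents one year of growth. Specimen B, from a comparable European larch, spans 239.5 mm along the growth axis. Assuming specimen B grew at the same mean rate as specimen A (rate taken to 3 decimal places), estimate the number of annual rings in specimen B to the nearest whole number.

440 annual rings

Specimen A: correcting the raw count gives 575 − 9 = 566 true annual rings.
A: 307.8 mm over 566 years gives 307.8 / 566 ≈ 0.544 mm/yr.
For B, 239.5 / 0.544 = 440.26 years ≈ 440 annual rings.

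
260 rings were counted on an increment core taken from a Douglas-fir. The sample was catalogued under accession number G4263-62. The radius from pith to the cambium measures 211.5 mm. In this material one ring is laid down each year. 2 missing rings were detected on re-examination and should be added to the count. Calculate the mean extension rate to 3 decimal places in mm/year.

0.807 mm/year

After corrections the count is 260 + 2 = 262 rings.
211.5 mm over 262 years gives 211.5 / 262 ≈ 0.807 mm/year.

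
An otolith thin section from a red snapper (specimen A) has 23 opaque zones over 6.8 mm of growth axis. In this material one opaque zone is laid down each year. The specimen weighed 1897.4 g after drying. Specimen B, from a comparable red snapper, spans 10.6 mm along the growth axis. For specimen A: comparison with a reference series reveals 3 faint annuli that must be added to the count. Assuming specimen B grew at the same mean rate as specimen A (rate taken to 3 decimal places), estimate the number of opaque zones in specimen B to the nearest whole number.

40 opaque zones

Specimen A: true opaque zone count = 23 + 3 = 26.
A: 6.8 mm over 26 years gives 6.8 / 26 ≈ 0.262 mm/yr.
For B, 10.6 / 0.262 = 40.46 years ≈ 40 opaque zones.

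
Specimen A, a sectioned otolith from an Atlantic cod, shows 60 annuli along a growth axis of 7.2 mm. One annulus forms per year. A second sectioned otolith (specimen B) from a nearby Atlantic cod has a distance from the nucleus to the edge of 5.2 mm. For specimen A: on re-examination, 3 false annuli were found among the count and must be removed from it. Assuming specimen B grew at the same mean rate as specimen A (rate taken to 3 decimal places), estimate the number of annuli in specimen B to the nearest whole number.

Specimen A: true annulus count = 60 − 3 = 57.
A: Extension rate ≈ 7.2 / 57 = 0.126 mm/yr.
B spans 5.2 / 0.126 = 41.27 years ≈ 41 annuli.

41 annuli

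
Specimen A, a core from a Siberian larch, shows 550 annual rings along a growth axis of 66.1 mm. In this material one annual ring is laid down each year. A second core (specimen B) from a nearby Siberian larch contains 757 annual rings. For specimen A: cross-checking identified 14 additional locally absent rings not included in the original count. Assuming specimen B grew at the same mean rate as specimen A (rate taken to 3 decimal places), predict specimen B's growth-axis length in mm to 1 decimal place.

88.6 mm

Specimen A: true annual ring count = 550 + 14 = 564.
A: 66.1 mm over 564 years gives 66.1 / 564 ≈ 0.117 mm/year.
For B, 0.117 mm/year × 757 years = 88.6 mm.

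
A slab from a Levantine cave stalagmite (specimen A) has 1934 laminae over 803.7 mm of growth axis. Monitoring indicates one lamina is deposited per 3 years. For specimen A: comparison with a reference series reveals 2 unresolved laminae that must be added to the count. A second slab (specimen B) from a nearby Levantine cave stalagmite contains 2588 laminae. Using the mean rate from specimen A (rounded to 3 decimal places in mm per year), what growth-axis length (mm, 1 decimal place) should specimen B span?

Specimen A: true lamina count = 1934 + 2 = 1936.
Specimen A: at 3 years per lamina, 1936 × 3 = 5808 years.
A: 803.7 mm over 5808 years gives 803.7 / 5808 ≈ 0.138 mm/year.
Specimen B: at 3 years per lamina, 2588 × 3 = 7764 years. Length of B = 0.138 × 7764 = 1071.4 mm.

1071.4 mm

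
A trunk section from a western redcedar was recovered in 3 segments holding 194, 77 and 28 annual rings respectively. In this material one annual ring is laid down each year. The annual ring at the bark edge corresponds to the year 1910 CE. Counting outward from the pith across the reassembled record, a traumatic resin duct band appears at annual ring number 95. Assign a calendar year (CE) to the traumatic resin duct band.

Total annual rings = 194 + 77 + 28 = 299.
Between annual ring 95 and the bark edge there are 299 − 95 = 204 annual rings.
Counting back 204 years from 1910 CE places the traumatic resin duct band in 1910 − 204 = 1706 CE.

1706 CE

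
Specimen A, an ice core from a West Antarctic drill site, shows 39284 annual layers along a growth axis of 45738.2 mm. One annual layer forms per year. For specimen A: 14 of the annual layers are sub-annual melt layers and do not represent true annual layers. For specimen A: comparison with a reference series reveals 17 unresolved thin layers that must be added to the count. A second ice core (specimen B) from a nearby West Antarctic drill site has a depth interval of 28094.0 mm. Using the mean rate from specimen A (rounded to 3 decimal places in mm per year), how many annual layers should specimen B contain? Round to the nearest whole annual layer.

24136 annual layers

Specimen A: correcting the raw count gives 39284 − 14 + 17 = 39287 true annual layers.
A: Extension rate ≈ 45738.2 / 39287 = 1.164 mm per year.
Specimen B: 28094.0 mm / 1.164 mm per year = 24135.74 years ≈ 24136 annual layers.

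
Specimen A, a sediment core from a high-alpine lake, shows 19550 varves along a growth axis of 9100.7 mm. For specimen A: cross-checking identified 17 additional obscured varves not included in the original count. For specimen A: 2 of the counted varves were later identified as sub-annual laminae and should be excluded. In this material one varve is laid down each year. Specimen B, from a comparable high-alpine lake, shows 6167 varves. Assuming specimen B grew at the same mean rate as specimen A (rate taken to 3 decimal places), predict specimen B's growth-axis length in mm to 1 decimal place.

Specimen A: adjusted count: 19550 − 2 + 17 = 19565 varves.
A: Mean rate = 9100.7 mm / 19565 years ≈ 0.465 mm per year.
Length of B = 0.465 × 6167 = 2867.7 mm.

2867.7 mm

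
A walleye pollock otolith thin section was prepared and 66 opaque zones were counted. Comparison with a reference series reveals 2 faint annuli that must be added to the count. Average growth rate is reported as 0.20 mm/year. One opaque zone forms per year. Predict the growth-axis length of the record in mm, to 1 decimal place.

13.6 mm

Adjusted count: 66 + 2 = 68 opaque zones.
Predicted length = 0.20 mm/year × 68 years = 13.6 mm.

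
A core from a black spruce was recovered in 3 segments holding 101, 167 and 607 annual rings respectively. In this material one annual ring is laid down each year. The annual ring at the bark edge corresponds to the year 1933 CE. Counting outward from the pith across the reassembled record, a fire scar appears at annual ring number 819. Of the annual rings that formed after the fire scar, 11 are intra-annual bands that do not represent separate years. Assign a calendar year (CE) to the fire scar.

1888 CE

Total annual rings = 101 + 167 + 607 = 875.
The fire scar sits at annual ring 819 from the pith, so 875 − 819 = 56 annual rings formed after it.
56 − 11 false = 45 true annual rings after the fire scar.
1933 − 45 = 1888 CE.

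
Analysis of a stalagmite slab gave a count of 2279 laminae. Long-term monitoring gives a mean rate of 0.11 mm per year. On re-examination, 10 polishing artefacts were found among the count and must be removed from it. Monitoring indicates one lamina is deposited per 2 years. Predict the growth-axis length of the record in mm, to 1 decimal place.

Correcting the raw count gives 2279 − 10 = 2269 true laminae.
Multiplying by 2 years per lamina: 2269 × 2 = 4538 years.
Length ≈ 0.11 × 4538 = 499.2 mm.

499.2 mm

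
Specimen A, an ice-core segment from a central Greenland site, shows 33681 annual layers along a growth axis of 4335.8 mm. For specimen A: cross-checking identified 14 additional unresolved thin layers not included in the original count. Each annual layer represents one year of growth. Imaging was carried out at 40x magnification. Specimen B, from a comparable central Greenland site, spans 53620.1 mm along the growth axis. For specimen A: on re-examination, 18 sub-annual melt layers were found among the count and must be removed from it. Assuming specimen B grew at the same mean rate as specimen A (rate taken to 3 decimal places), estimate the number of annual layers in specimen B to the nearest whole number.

415660 annual layers

Specimen A: true annual layer count = 33681 − 18 + 14 = 33677.
A: Mean rate = 4335.8 mm / 33677 years ≈ 0.129 mm/yr.
For B, 53620.1 / 0.129 = 415659.69 years ≈ 415660 annual layers.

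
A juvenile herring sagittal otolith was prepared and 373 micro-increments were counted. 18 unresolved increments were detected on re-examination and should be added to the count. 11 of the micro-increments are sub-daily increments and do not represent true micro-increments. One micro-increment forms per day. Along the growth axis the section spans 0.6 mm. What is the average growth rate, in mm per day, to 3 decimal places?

Correcting the raw count gives 373 − 11 + 18 = 380 true micro-increments.
Mean rate = 0.6 mm / 380 days ≈ 0.002 mm per day.

0.002 mm per day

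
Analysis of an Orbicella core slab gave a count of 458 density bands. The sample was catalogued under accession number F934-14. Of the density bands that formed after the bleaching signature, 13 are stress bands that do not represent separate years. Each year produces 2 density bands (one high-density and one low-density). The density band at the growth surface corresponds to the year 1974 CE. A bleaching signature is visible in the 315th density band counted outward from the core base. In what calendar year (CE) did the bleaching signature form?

1909 CE

The bleaching signature sits at density band 315 from the core base, so 458 − 315 = 143 density bands formed after it.
143 − 13 false = 130 true density bands after the bleaching signature.
Dividing by 2 density bands per year: 130 / 2 = 65 years.
The density band at the growth surface is 1974 CE, so the bleaching signature dates to 1974 − 65 = 1909 CE.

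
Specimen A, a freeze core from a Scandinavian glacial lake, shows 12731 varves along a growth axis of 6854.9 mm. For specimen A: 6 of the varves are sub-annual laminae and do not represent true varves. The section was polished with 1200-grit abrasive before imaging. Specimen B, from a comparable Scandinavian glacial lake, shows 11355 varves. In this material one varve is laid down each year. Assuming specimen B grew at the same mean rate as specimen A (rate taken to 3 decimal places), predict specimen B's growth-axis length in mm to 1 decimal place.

Specimen A: correcting the raw count gives 12731 − 6 = 12725 true varves.
A: 6854.9 mm over 12725 years gives 6854.9 / 12725 ≈ 0.539 mm/year.
B's length ≈ 0.539 × 11355 = 6120.3 mm.

6120.3 mm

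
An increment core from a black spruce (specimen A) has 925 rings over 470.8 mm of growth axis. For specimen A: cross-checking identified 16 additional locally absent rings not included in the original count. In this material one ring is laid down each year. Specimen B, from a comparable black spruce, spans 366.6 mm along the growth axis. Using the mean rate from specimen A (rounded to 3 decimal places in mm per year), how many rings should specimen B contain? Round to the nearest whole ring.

Specimen A: true ring count = 925 + 16 = 941.
A: Extension rate ≈ 470.8 / 941 = 0.500 mm per year.
Specimen B: 366.6 mm / 0.500 mm per year = 733.20 years ≈ 733 rings.

733 rings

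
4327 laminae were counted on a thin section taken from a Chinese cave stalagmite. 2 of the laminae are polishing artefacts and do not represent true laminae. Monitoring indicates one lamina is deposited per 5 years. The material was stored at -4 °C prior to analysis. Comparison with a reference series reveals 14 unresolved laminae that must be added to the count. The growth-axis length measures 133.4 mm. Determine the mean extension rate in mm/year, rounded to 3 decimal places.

True lamina count = 4327 − 2 + 14 = 4339.
At 5 years per lamina, 4339 × 5 = 21695 years.
133.4 mm over 21695 years gives 133.4 / 21695 ≈ 0.006 mm/year.

0.006 mm/year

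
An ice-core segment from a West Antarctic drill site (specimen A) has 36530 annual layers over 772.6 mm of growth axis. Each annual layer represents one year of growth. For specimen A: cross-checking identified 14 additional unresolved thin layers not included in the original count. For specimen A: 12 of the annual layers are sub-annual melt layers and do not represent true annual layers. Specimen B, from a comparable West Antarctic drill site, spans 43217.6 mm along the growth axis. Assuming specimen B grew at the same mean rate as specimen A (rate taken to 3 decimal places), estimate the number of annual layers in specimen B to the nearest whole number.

2057981 annual layers

Specimen A: adjusted count: 36530 − 12 + 14 = 36532 annual layers.
A: Extension rate ≈ 772.6 / 36532 = 0.021 mm/year.
Specimen B: 43217.6 mm / 0.021 mm per year = 2057980.95 years ≈ 2057981 annual layers.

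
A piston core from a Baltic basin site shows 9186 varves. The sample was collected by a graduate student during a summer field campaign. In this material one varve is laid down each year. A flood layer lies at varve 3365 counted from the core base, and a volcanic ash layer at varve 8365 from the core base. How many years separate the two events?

Separation: 8365 − 3365 = 5000 varves.
At one varve per year, 5000 years elapsed between them.

5000 years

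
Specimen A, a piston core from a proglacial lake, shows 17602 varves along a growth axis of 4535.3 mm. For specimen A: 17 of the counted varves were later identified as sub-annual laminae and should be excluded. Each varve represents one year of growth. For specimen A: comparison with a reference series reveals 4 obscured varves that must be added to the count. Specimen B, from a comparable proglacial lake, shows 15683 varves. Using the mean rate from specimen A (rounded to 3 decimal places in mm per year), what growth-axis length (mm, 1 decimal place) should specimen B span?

Specimen A: adjusted count: 17602 − 17 + 4 = 17589 varves.
A: 4535.3 mm over 17589 years gives 4535.3 / 17589 ≈ 0.258 mm per year.
For B, 0.258 mm/year × 15683 years = 4046.2 mm.

4046.2 mm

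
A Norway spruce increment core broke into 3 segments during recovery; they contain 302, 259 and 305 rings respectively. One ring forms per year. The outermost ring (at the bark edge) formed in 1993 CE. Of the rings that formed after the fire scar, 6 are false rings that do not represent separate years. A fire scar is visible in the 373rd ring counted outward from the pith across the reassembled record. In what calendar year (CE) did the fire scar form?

1506 CE

Total rings = 302 + 259 + 305 = 866.
The fire scar sits at ring 373 from the pith, so 866 − 373 = 493 rings formed after it.
493 − 6 false = 487 true rings after the fire scar.
The ring at the bark edge is 1993 CE, so the fire scar dates to 1993 − 487 = 1506 CE.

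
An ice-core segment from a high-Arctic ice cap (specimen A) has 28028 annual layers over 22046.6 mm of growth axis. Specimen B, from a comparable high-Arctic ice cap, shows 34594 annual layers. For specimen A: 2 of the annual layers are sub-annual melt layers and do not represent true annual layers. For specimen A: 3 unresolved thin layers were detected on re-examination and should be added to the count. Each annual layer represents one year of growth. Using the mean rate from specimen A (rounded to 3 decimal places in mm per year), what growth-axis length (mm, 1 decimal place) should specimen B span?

Specimen A: true annual layer count = 28028 − 2 + 3 = 28029.
A: Mean rate = 22046.6 mm / 28029 years ≈ 0.787 mm/yr.
Length of B = 0.787 × 34594 = 27225.5 mm.

27225.5 mm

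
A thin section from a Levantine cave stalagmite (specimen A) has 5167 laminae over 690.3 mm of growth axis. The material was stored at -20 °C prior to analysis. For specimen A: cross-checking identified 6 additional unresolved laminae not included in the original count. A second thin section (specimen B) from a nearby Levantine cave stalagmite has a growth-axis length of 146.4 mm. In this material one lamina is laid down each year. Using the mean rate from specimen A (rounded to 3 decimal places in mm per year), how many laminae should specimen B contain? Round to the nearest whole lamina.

1101 laminae

Specimen A: correcting the raw count gives 5167 + 6 = 5173 true laminae.
A: Extension rate ≈ 690.3 / 5173 = 0.133 mm/yr.
B spans 146.4 / 0.133 = 1100.75 years ≈ 1101 laminae.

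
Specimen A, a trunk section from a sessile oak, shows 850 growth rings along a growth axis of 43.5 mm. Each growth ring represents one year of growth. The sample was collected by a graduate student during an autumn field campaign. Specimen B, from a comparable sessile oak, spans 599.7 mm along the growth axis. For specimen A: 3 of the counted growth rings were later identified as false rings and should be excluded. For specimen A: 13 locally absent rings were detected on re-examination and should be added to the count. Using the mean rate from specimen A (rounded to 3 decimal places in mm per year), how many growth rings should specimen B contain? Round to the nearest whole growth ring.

11759 growth rings

Specimen A: true growth ring count = 850 − 3 + 13 = 860.
A: 43.5 mm over 860 years gives 43.5 / 860 ≈ 0.051 mm per year.
B spans 599.7 / 0.051 = 11758.82 years ≈ 11759 growth rings.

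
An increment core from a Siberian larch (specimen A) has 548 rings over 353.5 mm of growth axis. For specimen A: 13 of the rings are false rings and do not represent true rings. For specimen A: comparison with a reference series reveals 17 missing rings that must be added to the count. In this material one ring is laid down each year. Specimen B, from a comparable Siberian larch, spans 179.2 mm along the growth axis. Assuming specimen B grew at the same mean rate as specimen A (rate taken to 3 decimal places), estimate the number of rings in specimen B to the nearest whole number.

Specimen A: adjusted count: 548 − 13 + 17 = 552 rings.
A: Mean rate = 353.5 mm / 552 years ≈ 0.640 mm/yr.
Specimen B: 179.2 mm / 0.640 mm per year = 280.00 years ≈ 280 rings.

280 rings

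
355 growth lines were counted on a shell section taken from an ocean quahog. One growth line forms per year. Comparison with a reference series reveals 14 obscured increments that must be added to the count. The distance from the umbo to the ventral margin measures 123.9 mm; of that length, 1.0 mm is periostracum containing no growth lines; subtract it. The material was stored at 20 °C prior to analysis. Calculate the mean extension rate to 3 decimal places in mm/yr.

0.333 mm/yr

True growth line count = 355 + 14 = 369.
Removing the 1.0 mm offcut leaves 123.9 − 1.0 = 122.9 mm.
Mean rate = 122.9 mm / 369 years ≈ 0.333 mm/yr.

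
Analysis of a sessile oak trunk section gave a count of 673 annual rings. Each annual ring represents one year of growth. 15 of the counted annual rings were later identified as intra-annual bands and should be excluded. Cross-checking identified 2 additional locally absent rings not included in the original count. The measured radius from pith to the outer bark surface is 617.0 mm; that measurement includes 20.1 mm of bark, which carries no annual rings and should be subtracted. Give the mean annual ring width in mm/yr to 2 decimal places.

Correcting the raw count gives 673 − 15 + 2 = 660 true annual rings.
Net length = 617.0 − 20.1 = 596.9 mm.
Extension rate ≈ 596.9 / 660 = 0.90 mm/yr.

0.90 mm/yr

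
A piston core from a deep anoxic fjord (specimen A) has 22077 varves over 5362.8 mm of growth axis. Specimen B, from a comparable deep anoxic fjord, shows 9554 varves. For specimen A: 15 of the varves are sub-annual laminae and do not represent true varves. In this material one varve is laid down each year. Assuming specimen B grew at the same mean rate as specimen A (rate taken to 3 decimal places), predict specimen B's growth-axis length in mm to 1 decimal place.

Specimen A: true varve count = 22077 − 15 = 22062.
A: Mean rate = 5362.8 mm / 22062 years ≈ 0.243 mm/yr.
Length of B = 0.243 × 9554 = 2321.6 mm.

2321.6 mm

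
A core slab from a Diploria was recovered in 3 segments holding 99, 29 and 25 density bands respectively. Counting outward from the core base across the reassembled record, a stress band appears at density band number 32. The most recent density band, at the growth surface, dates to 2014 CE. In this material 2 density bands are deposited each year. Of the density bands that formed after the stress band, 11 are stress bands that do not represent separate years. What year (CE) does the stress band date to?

1959 CE

Total density bands = 99 + 29 + 25 = 153.
153 − 32 = 121 density bands lie beyond the stress band toward the growth surface.
Removing the 11 false density bands leaves 121 − 11 = 110 true density bands beyond the stress band.
Dividing by 2 density bands per year: 110 / 2 = 55 years.
Counting back 55 years from 2014 CE places the stress band in 2014 − 55 = 1959 CE.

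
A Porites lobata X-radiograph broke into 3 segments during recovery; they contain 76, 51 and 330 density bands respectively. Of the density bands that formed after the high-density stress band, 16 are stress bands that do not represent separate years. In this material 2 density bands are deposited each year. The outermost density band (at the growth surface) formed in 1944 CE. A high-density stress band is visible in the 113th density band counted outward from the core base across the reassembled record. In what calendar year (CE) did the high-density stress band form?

Total density bands = 76 + 51 + 330 = 457.
457 − 113 = 344 density bands lie beyond the high-density stress band toward the growth surface.
344 − 16 false = 328 true density bands after the high-density stress band.
328 density bands at 2 per year is 328 / 2 = 164 years.
Counting back 164 years from 1944 CE places the high-density stress band in 1944 − 164 = 1780 CE.

1780 CE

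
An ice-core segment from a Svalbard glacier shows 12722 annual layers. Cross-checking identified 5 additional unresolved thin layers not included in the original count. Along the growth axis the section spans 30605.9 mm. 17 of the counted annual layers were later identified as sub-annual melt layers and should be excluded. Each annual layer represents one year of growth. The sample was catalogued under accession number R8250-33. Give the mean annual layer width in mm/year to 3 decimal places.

After corrections the count is 12722 − 17 + 5 = 12710 annual layers.
Mean rate = 30605.9 mm / 12710 years ≈ 2.408 mm/year.

2.408 mm/year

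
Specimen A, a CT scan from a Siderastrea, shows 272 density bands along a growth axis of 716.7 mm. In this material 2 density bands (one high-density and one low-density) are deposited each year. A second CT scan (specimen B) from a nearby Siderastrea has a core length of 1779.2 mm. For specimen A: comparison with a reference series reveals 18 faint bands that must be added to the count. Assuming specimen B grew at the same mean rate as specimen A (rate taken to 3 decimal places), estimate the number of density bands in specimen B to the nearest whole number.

720 density bands

Specimen A: correcting the raw count gives 272 + 18 = 290 true density bands.
Specimen A: 290 density bands at 2 per year is 290 / 2 = 145 years.
A: Extension rate ≈ 716.7 / 145 = 4.943 mm/year.
For B, 1779.2 / 4.943 = 359.94 years; at 2 density bands per year that is 359.94 × 2 ≈ 720 density bands.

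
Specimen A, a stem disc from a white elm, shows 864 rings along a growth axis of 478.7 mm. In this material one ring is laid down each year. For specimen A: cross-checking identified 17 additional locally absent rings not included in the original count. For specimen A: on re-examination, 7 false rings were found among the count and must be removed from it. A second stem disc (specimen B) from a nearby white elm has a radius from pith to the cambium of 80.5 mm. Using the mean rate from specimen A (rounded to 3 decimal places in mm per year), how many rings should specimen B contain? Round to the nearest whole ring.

147 rings

Specimen A: adjusted count: 864 − 7 + 17 = 874 rings.
A: Extension rate ≈ 478.7 / 874 = 0.548 mm/yr.
B spans 80.5 / 0.548 = 146.90 years ≈ 147 rings.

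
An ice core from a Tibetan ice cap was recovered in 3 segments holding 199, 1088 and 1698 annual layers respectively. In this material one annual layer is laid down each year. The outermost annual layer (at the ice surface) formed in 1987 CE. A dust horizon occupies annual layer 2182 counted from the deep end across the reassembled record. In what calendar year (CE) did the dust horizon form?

Total annual layers = 199 + 1088 + 1698 = 2985.
Between annual layer 2182 and the ice surface there are 2985 − 2182 = 803 annual layers.
The annual layer at the ice surface is 1987 CE, so the dust horizon dates to 1987 − 803 = 1184 CE.

1184 CE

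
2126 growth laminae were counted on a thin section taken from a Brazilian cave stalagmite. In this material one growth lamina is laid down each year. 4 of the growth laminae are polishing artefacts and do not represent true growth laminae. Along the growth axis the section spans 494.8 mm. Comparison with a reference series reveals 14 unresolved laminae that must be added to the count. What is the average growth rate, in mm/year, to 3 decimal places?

True growth lamina count = 2126 − 4 + 14 = 2136.
Extension rate ≈ 494.8 / 2136 = 0.232 mm/year.

0.232 mm/year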